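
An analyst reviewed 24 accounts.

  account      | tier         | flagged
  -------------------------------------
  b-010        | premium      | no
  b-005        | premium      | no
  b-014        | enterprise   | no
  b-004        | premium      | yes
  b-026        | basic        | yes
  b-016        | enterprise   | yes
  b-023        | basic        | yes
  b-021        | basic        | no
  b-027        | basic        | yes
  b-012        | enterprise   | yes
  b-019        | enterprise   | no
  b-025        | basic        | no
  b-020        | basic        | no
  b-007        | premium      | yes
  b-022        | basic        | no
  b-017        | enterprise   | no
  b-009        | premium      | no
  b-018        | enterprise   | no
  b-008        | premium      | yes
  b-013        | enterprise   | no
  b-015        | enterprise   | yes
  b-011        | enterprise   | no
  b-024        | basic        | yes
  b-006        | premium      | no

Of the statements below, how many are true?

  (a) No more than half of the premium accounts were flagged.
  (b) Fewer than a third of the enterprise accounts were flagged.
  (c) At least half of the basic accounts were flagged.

(a) premium: |A| = 7, |A ∩ B| = 3; needs |A ∩ B| ≤ |A ∖ B| — true.
(b) enterprise: |A| = 9, |A ∩ B| = 3; needs |A ∩ B| / |A| < 1/3 — false.
(c) basic: |A| = 8, |A ∩ B| = 4; needs |A ∩ B| ≥ |A ∖ B| — true.

2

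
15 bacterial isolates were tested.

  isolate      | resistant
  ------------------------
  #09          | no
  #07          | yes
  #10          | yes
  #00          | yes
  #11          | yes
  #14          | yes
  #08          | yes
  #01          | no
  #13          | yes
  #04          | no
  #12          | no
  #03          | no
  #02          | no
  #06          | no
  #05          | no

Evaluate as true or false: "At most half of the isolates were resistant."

The determiner here denotes the relation: |A ∩ B| ≤ |A ∖ B|.
|A| = 15, |A ∩ B| = 7, |A ∖ B| = 8.
7 < 8, so the statement is true.

True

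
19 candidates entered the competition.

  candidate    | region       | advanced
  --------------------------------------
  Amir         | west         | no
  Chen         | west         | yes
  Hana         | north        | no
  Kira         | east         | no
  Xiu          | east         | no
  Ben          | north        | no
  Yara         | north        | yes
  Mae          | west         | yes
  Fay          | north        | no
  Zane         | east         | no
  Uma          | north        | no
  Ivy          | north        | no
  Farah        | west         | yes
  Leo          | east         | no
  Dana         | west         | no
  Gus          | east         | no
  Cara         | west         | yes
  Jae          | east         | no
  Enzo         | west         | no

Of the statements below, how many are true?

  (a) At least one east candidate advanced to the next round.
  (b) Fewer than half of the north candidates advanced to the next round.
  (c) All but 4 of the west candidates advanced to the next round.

1

(a) east: |A| = 6, |A ∩ B| = 0; needs A ∩ B ≠ ∅ (|A ∩ B| ≥ 1) — false.
(b) north: |A| = 6, |A ∩ B| = 1; needs |A ∩ B| < |A ∖ B| — true.
(c) west: |A| = 7, |A ∩ B| = 4; needs |A ∖ B| = 4 — false.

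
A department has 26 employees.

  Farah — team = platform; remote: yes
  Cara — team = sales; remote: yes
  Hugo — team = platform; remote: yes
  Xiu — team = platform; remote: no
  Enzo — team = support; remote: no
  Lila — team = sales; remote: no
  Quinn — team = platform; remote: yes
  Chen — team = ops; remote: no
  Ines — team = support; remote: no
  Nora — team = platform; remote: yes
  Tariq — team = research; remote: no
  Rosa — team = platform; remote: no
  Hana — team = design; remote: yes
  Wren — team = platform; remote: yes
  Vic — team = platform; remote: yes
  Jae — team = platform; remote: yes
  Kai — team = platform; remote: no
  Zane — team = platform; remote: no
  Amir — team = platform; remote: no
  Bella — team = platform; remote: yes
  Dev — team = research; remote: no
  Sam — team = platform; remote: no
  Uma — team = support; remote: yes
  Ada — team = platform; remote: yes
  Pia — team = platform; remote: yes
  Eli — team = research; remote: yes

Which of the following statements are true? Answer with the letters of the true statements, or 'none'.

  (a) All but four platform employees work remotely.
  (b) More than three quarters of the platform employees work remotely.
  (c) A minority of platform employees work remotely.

none

|A| = 16, |A ∩ B| = 10, |A ∖ B| = 6.
(a) |A ∖ B| = 4: fails.
(b) |A ∩ B| / |A| > 3/4: fails.
(c) |A ∩ B| < |A ∖ B|: fails.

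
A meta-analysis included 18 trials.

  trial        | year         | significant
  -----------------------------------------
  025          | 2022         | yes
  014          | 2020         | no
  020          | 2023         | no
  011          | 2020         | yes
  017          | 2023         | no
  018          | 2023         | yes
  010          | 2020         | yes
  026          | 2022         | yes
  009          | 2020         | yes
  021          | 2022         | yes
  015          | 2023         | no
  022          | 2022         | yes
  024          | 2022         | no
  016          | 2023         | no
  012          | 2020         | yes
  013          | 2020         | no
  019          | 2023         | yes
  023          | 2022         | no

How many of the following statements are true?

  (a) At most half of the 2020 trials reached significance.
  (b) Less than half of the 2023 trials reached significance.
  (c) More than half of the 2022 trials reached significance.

2

(a) 2020: |A| = 6, |A ∩ B| = 4; needs |A ∩ B| ≤ |A ∖ B| — false.
(b) 2023: |A| = 6, |A ∩ B| = 2; needs |A ∩ B| < |A ∖ B| — true.
(c) 2022: |A| = 6, |A ∩ B| = 4; needs |A ∩ B| > |A ∖ B| — true.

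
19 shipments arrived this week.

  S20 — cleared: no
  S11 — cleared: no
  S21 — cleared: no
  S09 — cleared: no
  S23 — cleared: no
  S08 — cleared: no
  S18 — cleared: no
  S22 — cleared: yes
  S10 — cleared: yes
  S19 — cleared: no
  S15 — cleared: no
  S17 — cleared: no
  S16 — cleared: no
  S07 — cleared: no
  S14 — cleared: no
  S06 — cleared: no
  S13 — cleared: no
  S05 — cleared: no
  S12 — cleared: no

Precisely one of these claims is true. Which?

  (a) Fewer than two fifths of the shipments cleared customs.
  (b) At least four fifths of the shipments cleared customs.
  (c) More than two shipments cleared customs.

|A| = 19, |A ∩ B| = 2, |A ∖ B| = 17.
(a) requires |A ∩ B| / |A| < 2/5: true.
(b) requires |A ∩ B| / |A| ≥ 4/5: false.
(c) requires |A ∩ B| > 2: false.

(a)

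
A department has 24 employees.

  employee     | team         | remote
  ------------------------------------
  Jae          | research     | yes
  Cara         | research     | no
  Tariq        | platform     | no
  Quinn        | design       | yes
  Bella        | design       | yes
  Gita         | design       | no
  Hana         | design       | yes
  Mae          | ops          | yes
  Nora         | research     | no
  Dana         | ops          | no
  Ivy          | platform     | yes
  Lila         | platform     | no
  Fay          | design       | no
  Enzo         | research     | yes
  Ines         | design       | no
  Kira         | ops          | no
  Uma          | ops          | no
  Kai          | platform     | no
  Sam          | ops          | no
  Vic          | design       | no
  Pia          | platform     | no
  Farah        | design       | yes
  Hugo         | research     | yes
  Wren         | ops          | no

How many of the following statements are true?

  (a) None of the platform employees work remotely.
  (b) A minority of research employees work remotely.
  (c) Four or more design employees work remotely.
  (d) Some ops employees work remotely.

(a) platform: |A| = 5, |A ∩ B| = 1; needs A ∩ B = ∅ (|A ∩ B| = 0) — false.
(b) research: |A| = 5, |A ∩ B| = 3; needs |A ∩ B| < |A ∖ B| — false.
(c) design: |A| = 8, |A ∩ B| = 4; needs |A ∩ B| ≥ 4 — true.
(d) ops: |A| = 6, |A ∩ B| = 1; needs A ∩ B ≠ ∅ (|A ∩ B| ≥ 1) — true.

2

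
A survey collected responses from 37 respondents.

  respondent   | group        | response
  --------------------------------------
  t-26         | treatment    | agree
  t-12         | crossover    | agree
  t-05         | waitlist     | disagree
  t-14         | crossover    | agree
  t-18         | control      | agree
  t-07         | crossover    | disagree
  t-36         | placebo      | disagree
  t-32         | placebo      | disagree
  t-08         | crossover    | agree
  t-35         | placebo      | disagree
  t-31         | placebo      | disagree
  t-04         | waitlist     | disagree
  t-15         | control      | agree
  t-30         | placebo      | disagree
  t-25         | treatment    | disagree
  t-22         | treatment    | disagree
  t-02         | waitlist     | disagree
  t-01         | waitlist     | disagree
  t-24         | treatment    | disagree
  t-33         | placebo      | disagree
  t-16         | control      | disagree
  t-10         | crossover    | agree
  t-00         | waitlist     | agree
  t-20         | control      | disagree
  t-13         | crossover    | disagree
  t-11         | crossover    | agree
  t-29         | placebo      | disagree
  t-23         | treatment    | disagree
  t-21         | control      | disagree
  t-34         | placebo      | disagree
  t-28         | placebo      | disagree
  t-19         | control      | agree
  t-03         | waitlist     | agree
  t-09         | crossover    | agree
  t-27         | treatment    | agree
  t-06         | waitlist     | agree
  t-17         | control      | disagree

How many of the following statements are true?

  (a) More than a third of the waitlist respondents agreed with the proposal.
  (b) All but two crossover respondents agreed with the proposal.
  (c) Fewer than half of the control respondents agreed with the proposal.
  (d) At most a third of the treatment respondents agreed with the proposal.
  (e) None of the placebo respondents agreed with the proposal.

5

(a) waitlist: |A| = 7, |A ∩ B| = 3; needs |A ∩ B| / |A| > 1/3 — true.
(b) crossover: |A| = 8, |A ∩ B| = 6; needs |A ∖ B| = 2 — true.
(c) control: |A| = 7, |A ∩ B| = 3; needs |A ∩ B| < |A ∖ B| — true.
(d) treatment: |A| = 6, |A ∩ B| = 2; needs |A ∩ B| / |A| ≤ 1/3 — true.
(e) placebo: |A| = 9, |A ∩ B| = 0; needs A ∩ B = ∅ (|A ∩ B| = 0) — true.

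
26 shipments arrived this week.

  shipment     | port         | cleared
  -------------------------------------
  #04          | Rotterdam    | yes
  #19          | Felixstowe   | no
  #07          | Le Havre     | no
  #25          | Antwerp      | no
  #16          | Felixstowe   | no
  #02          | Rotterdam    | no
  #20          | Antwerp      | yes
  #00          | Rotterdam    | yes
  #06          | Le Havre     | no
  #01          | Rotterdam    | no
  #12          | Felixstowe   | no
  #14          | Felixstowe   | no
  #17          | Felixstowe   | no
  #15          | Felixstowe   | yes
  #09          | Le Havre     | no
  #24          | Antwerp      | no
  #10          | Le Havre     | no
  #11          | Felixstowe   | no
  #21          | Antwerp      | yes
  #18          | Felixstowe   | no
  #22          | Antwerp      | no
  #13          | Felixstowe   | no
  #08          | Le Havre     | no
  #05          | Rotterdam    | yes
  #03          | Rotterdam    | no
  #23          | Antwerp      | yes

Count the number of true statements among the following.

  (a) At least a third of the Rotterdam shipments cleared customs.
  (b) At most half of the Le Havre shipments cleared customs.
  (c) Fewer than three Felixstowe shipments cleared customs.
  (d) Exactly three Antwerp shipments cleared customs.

4

(a) Rotterdam: |A| = 6, |A ∩ B| = 3; needs |A ∩ B| / |A| ≥ 1/3 — true.
(b) Le Havre: |A| = 5, |A ∩ B| = 0; needs |A ∩ B| ≤ |A ∖ B| — true.
(c) Felixstowe: |A| = 9, |A ∩ B| = 1; needs |A ∩ B| < 3 — true.
(d) Antwerp: |A| = 6, |A ∩ B| = 3; needs |A ∩ B| = 3 — true.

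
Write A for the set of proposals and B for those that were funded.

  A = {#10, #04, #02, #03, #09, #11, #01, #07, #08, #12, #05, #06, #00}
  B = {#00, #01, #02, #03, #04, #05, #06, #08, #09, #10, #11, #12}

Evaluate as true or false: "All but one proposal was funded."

True

Truth condition: |A ∖ B| = 1.
A (the restrictor) = {#10, #04, #02, #03, #09, #11, #01, #07, #08, #12, #05, #06, #00}, |A| = 13.
A ∖ B = {#07}, so |A ∖ B| = 1.
|A ∖ B| = 1, so the statement is true.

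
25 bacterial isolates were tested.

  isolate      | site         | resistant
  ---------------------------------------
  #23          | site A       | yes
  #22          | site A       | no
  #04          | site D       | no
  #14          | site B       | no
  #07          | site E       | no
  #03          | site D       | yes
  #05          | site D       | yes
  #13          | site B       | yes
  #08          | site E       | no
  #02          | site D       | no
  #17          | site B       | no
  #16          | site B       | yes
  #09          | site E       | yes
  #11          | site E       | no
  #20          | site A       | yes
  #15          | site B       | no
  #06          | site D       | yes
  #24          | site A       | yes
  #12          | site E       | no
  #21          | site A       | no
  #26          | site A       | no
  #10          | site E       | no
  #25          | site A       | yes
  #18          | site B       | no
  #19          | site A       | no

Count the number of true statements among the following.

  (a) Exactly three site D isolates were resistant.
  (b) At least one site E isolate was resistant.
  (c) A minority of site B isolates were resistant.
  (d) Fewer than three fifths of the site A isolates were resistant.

4

(a) site D: |A| = 5, |A ∩ B| = 3; needs |A ∩ B| = 3 — true.
(b) site E: |A| = 6, |A ∩ B| = 1; needs A ∩ B ≠ ∅ (|A ∩ B| ≥ 1) — true.
(c) site B: |A| = 6, |A ∩ B| = 2; needs |A ∩ B| < |A ∖ B| — true.
(d) site A: |A| = 8, |A ∩ B| = 4; needs |A ∩ B| / |A| < 3/5 — true.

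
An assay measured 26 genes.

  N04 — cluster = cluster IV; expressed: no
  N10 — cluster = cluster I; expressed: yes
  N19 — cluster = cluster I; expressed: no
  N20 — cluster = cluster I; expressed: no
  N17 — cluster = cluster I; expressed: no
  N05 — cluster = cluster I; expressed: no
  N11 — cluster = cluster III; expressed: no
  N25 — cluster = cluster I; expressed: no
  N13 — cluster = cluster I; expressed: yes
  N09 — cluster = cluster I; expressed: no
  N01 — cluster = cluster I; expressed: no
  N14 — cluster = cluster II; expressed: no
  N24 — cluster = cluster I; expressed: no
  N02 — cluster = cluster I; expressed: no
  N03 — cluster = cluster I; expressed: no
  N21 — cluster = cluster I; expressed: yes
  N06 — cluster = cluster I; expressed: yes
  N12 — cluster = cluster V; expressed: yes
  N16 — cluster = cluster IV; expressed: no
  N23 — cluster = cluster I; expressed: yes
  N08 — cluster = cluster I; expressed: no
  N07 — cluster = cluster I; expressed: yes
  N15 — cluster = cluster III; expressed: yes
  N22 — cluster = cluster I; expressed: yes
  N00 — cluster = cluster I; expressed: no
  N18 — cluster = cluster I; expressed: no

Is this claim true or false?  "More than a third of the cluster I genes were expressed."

True

The determiner here denotes the relation: |A ∩ B| / |A| > 1/3.
|A| = 20, |A ∩ B| = 7, |A ∖ B| = 13.
|A ∩ B|/|A| = 7/20, so the statement is true.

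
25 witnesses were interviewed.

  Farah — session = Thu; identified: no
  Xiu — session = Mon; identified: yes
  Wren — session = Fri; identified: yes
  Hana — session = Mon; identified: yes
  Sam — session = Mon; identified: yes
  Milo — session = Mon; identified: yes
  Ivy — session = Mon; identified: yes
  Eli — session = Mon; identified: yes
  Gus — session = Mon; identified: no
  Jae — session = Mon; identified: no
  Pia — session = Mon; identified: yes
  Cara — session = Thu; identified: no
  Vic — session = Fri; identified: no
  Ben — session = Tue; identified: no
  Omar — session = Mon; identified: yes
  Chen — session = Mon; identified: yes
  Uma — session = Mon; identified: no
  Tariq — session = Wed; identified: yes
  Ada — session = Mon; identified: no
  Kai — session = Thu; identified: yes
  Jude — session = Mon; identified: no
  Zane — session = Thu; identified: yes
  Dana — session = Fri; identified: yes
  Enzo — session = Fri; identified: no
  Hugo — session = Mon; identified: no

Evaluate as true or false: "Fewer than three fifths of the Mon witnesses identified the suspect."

'Fewer than three fifths of the Mon witnesses identified the suspect' holds iff |A ∩ B| / |A| < 3/5.
|A| = 15, |A ∩ B| = 9, |A ∖ B| = 6.
|A ∩ B|/|A| = 9/15, so the statement is false.

False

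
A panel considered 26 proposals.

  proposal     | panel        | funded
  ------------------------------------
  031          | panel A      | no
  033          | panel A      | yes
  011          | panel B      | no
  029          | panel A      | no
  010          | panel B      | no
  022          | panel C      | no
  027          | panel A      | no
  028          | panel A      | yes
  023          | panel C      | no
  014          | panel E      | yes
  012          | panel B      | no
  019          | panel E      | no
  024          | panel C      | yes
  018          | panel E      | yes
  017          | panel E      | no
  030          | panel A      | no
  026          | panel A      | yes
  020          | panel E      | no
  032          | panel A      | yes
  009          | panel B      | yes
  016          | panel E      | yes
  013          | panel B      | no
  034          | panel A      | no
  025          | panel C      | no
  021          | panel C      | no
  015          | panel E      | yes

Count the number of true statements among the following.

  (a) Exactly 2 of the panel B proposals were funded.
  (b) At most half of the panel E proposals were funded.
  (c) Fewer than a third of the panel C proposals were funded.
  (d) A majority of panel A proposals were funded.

1

(a) panel B: |A| = 5, |A ∩ B| = 1; needs |A ∩ B| = 2 — false.
(b) panel E: |A| = 7, |A ∩ B| = 4; needs |A ∩ B| ≤ |A ∖ B| — false.
(c) panel C: |A| = 5, |A ∩ B| = 1; needs |A ∩ B| / |A| < 1/3 — true.
(d) panel A: |A| = 9, |A ∩ B| = 4; needs |A ∩ B| > |A ∖ B| — false.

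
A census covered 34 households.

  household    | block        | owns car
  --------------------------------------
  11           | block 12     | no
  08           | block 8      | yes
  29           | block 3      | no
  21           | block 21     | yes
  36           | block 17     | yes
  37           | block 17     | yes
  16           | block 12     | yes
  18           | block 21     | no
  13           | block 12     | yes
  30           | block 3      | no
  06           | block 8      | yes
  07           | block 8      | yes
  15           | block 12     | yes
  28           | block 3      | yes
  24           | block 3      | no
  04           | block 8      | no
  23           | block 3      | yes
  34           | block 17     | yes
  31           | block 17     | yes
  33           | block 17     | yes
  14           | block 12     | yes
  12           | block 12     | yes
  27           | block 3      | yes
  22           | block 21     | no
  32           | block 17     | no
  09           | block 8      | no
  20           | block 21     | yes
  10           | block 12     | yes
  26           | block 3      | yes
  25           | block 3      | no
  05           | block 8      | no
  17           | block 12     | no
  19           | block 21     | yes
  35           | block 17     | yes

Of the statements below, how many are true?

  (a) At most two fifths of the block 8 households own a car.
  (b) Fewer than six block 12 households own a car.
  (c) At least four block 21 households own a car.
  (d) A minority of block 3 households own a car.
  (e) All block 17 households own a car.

(a) block 8: |A| = 6, |A ∩ B| = 3; needs |A ∩ B| / |A| ≤ 2/5 — false.
(b) block 12: |A| = 8, |A ∩ B| = 6; needs |A ∩ B| < 6 — false.
(c) block 21: |A| = 5, |A ∩ B| = 3; needs |A ∩ B| ≥ 4 — false.
(d) block 3: |A| = 8, |A ∩ B| = 4; needs |A ∩ B| < |A ∖ B| — false.
(e) block 17: |A| = 7, |A ∩ B| = 6; needs A ⊆ B, i.e. every element of A is in B (|A ∖ B| = 0) — false.

0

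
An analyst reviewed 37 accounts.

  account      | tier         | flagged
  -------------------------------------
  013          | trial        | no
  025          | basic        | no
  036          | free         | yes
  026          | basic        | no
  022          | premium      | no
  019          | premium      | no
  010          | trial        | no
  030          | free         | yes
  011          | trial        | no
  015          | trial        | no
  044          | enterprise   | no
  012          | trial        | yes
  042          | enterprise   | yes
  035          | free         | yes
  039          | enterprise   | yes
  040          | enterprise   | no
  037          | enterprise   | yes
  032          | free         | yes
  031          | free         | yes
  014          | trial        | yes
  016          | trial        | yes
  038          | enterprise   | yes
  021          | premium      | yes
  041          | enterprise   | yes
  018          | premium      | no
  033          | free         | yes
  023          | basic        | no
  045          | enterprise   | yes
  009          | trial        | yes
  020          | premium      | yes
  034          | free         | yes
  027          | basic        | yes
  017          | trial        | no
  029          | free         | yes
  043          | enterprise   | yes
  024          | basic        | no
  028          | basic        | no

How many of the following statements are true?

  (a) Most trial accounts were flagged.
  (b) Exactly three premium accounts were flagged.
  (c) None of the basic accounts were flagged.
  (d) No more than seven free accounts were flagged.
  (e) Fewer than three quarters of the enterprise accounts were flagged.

0

(a) trial: |A| = 9, |A ∩ B| = 4; needs |A ∩ B| > |A ∖ B| — false.
(b) premium: |A| = 5, |A ∩ B| = 2; needs |A ∩ B| = 3 — false.
(c) basic: |A| = 6, |A ∩ B| = 1; needs A ∩ B = ∅ (|A ∩ B| = 0) — false.
(d) free: |A| = 8, |A ∩ B| = 8; needs |A ∩ B| ≤ 7 — false.
(e) enterprise: |A| = 9, |A ∩ B| = 7; needs |A ∩ B| / |A| < 3/4 — false.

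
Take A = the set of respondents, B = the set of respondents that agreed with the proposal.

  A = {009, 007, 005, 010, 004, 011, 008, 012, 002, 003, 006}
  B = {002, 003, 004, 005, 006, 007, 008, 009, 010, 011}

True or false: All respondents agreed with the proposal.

False

Truth condition: A ⊆ B, i.e. every element of A is in B (|A ∖ B| = 0).
A (the restrictor) = {009, 007, 005, 010, 004, 011, 008, 012, 002, 003, 006}, |A| = 11.
A ∖ B = {012}, so |A ∖ B| = 1.
So the statement is false.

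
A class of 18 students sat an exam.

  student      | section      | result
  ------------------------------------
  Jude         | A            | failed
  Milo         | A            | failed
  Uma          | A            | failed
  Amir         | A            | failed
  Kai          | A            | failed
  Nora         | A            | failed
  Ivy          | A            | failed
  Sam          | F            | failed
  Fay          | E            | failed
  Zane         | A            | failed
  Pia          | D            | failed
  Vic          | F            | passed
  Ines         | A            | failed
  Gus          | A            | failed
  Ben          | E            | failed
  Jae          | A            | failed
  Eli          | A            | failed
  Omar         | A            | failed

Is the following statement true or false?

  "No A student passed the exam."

True

Truth condition: A ∩ B = ∅ (|A ∩ B| = 0).
A (the restrictor) = {Jude, Milo, Uma, Amir, Kai, Nora, Ivy, Zane, Ines, Gus, Jae, Eli, Omar}, |A| = 13.
A ∩ B = {}, so |A ∩ B| = 0.
So the statement is true.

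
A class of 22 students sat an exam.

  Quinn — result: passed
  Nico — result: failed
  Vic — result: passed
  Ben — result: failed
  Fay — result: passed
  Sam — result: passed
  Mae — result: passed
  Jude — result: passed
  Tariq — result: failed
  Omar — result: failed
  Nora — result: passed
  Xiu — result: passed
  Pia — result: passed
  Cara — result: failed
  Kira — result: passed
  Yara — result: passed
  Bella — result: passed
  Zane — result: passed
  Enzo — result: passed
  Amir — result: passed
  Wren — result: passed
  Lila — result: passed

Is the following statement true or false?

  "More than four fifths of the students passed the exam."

Truth condition: |A ∩ B| / |A| > 4/5.
|A| = 22, |A ∩ B| = 17, |A ∖ B| = 5.
|A ∩ B|/|A| = 17/22, so the statement is false.

False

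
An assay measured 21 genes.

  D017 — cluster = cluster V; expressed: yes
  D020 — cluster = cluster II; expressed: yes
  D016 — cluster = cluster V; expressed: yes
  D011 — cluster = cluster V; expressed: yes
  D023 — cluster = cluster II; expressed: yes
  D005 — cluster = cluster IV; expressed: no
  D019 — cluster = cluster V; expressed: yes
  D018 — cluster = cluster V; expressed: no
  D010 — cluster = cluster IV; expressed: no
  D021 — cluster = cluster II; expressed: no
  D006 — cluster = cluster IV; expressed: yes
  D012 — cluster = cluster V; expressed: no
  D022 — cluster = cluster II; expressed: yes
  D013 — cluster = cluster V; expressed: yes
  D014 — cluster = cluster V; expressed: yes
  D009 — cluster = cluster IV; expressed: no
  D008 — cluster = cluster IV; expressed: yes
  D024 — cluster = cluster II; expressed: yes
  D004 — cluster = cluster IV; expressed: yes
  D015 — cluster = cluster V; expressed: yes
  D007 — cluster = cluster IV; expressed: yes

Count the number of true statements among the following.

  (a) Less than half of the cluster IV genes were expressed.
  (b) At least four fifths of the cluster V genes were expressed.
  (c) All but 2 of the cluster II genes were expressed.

(a) cluster IV: |A| = 7, |A ∩ B| = 4; needs |A ∩ B| < |A ∖ B| — false.
(b) cluster V: |A| = 9, |A ∩ B| = 7; needs |A ∩ B| / |A| ≥ 4/5 — false.
(c) cluster II: |A| = 5, |A ∩ B| = 4; needs |A ∖ B| = 2 — false.

0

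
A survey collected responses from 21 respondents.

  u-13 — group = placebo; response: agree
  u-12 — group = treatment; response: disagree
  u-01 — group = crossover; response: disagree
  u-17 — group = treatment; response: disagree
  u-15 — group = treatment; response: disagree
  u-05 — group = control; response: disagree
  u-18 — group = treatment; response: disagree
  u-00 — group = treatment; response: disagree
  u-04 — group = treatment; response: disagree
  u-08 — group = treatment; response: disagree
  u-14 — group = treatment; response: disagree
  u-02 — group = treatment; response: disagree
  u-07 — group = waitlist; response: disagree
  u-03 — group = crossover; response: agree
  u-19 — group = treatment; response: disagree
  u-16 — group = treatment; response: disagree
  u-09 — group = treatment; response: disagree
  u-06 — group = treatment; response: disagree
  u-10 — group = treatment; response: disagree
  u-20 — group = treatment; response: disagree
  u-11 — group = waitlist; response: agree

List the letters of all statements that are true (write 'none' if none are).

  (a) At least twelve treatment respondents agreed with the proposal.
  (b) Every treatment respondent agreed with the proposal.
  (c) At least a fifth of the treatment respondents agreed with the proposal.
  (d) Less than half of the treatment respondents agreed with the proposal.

(d)

|A| = 15, |A ∩ B| = 0, |A ∖ B| = 15.
(a) |A ∩ B| ≥ 12: fails.
(b) A ⊆ B, i.e. every element of A is in B (|A ∖ B| = 0): fails.
(c) |A ∩ B| / |A| ≥ 1/5: fails.
(d) |A ∩ B| < |A ∖ B|: holds.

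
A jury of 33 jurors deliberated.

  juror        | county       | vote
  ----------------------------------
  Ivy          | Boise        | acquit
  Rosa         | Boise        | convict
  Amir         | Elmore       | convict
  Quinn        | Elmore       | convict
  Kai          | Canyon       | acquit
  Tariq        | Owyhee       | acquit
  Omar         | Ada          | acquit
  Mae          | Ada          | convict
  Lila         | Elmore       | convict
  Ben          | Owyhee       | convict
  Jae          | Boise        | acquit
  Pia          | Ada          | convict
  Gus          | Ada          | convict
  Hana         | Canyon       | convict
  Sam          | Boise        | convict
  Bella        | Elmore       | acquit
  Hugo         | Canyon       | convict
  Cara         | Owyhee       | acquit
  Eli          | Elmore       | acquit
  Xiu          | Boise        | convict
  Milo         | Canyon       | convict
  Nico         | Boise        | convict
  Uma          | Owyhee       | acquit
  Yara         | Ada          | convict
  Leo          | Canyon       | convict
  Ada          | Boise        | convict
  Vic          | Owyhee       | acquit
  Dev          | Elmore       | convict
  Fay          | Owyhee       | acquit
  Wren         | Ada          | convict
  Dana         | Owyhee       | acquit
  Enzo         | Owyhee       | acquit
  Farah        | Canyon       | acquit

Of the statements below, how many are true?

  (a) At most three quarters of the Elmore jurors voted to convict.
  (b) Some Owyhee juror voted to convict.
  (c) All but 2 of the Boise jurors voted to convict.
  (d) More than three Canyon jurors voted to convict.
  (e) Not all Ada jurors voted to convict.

(a) Elmore: |A| = 6, |A ∩ B| = 4; needs |A ∩ B| / |A| ≤ 3/4 — true.
(b) Owyhee: |A| = 8, |A ∩ B| = 1; needs A ∩ B ≠ ∅ (|A ∩ B| ≥ 1) — true.
(c) Boise: |A| = 7, |A ∩ B| = 5; needs |A ∖ B| = 2 — true.
(d) Canyon: |A| = 6, |A ∩ B| = 4; needs |A ∩ B| > 3 — true.
(e) Ada: |A| = 6, |A ∩ B| = 5; needs A ⊄ B (|A ∖ B| ≥ 1) — true.

5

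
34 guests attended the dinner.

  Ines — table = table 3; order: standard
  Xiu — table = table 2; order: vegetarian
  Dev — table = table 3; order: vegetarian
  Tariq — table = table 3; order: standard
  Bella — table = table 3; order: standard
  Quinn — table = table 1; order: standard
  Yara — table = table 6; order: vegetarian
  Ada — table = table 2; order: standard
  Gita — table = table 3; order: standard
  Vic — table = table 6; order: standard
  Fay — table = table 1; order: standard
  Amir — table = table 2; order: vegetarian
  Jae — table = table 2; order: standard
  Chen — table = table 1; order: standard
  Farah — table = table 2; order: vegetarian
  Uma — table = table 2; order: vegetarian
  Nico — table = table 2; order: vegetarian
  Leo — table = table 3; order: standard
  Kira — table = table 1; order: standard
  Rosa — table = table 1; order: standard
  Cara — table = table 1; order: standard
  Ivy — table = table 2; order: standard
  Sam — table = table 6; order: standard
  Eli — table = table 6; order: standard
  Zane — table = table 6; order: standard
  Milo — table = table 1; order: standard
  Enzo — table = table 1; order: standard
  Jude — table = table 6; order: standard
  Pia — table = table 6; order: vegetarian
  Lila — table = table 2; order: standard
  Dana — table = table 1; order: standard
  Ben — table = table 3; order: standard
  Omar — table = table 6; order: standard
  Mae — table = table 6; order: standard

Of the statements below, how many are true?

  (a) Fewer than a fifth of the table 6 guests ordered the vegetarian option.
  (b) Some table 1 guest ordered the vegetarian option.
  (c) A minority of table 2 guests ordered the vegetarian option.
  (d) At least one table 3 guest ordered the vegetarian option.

(a) table 6: |A| = 9, |A ∩ B| = 2; needs |A ∩ B| / |A| < 1/5 — false.
(b) table 1: |A| = 9, |A ∩ B| = 0; needs A ∩ B ≠ ∅ (|A ∩ B| ≥ 1) — false.
(c) table 2: |A| = 9, |A ∩ B| = 5; needs |A ∩ B| < |A ∖ B| — false.
(d) table 3: |A| = 7, |A ∩ B| = 1; needs A ∩ B ≠ ∅ (|A ∩ B| ≥ 1) — true.

1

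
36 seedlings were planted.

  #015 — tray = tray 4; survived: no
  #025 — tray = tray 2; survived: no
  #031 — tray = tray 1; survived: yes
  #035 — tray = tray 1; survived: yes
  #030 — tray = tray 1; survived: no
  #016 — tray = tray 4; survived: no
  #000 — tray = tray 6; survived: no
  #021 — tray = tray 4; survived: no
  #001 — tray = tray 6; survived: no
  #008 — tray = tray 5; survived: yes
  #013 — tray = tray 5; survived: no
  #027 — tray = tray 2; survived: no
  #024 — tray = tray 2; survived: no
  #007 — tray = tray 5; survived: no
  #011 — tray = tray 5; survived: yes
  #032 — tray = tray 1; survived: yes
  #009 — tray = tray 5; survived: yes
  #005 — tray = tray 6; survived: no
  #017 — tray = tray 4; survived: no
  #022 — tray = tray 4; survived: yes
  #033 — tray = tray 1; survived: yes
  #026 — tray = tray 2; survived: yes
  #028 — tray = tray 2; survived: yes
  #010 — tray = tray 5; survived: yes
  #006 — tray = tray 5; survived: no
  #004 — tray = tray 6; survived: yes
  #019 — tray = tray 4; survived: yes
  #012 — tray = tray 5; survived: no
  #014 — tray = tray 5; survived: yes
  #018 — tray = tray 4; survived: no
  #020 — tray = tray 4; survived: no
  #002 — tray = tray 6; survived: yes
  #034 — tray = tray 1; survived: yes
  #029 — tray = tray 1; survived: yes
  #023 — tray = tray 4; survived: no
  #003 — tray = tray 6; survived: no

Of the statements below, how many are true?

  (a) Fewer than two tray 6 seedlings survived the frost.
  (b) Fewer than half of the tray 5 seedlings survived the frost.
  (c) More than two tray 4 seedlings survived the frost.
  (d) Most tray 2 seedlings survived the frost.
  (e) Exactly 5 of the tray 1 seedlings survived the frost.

0

(a) tray 6: |A| = 6, |A ∩ B| = 2; needs |A ∩ B| < 2 — false.
(b) tray 5: |A| = 9, |A ∩ B| = 5; needs |A ∩ B| < |A ∖ B| — false.
(c) tray 4: |A| = 9, |A ∩ B| = 2; needs |A ∩ B| > 2 — false.
(d) tray 2: |A| = 5, |A ∩ B| = 2; needs |A ∩ B| > |A ∖ B| — false.
(e) tray 1: |A| = 7, |A ∩ B| = 6; needs |A ∩ B| = 5 — false.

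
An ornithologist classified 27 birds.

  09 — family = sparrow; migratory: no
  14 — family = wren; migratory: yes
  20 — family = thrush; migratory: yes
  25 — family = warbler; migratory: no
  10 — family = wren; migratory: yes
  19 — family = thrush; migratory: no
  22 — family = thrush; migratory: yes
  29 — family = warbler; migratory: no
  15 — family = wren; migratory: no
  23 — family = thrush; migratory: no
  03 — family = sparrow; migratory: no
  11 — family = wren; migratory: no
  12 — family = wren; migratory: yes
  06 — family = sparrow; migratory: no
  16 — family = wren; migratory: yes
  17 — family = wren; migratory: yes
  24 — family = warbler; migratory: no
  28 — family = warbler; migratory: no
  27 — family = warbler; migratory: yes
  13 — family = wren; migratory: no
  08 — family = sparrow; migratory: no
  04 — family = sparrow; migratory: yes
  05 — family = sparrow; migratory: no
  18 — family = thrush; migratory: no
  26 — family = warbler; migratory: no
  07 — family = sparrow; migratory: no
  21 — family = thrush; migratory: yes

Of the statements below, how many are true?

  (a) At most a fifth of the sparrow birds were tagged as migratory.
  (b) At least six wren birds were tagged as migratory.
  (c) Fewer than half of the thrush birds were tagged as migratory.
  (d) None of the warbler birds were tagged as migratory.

(a) sparrow: |A| = 7, |A ∩ B| = 1; needs |A ∩ B| / |A| ≤ 1/5 — true.
(b) wren: |A| = 8, |A ∩ B| = 5; needs |A ∩ B| ≥ 6 — false.
(c) thrush: |A| = 6, |A ∩ B| = 3; needs |A ∩ B| < |A ∖ B| — false.
(d) warbler: |A| = 6, |A ∩ B| = 1; needs A ∩ B = ∅ (|A ∩ B| = 0) — false.

1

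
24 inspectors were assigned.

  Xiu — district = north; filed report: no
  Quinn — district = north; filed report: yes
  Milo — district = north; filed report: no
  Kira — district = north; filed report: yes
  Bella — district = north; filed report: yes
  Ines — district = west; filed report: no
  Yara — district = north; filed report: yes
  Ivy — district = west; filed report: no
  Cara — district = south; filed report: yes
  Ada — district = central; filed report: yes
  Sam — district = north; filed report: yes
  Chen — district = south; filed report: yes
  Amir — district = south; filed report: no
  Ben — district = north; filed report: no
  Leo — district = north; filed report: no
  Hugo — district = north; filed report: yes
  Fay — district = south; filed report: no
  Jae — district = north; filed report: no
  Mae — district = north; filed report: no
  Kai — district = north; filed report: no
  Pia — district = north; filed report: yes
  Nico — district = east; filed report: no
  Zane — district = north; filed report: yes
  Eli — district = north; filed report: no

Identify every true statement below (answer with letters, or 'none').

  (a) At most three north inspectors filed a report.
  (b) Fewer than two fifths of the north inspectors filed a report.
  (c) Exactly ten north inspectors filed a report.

none

|A| = 16, |A ∩ B| = 8, |A ∖ B| = 8.
(a) |A ∩ B| ≤ 3: fails.
(b) |A ∩ B| / |A| < 2/5: fails.
(c) |A ∩ B| = 10: fails.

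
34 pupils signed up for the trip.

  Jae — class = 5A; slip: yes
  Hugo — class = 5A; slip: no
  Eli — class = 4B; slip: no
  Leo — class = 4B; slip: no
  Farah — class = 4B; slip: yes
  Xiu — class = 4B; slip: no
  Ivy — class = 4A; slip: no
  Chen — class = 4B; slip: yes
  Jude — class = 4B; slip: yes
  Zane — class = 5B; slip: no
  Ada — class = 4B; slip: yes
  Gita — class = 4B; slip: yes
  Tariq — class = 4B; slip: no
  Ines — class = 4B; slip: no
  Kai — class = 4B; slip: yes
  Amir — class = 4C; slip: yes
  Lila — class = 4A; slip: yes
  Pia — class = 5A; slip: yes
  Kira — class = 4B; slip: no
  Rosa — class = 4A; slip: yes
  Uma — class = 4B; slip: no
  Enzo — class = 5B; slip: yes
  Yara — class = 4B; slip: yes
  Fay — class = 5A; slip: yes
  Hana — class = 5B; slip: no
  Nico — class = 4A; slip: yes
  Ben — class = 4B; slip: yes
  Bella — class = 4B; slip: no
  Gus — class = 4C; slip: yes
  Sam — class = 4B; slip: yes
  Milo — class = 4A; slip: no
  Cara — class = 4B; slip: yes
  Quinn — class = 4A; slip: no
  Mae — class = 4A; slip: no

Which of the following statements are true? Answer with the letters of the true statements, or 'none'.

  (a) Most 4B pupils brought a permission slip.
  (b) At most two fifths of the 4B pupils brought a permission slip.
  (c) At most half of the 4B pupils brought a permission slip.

|A| = 18, |A ∩ B| = 10, |A ∖ B| = 8.
(a) |A ∩ B| > |A ∖ B|: holds.
(b) |A ∩ B| / |A| ≤ 2/5: fails.
(c) |A ∩ B| ≤ |A ∖ B|: fails.

(a)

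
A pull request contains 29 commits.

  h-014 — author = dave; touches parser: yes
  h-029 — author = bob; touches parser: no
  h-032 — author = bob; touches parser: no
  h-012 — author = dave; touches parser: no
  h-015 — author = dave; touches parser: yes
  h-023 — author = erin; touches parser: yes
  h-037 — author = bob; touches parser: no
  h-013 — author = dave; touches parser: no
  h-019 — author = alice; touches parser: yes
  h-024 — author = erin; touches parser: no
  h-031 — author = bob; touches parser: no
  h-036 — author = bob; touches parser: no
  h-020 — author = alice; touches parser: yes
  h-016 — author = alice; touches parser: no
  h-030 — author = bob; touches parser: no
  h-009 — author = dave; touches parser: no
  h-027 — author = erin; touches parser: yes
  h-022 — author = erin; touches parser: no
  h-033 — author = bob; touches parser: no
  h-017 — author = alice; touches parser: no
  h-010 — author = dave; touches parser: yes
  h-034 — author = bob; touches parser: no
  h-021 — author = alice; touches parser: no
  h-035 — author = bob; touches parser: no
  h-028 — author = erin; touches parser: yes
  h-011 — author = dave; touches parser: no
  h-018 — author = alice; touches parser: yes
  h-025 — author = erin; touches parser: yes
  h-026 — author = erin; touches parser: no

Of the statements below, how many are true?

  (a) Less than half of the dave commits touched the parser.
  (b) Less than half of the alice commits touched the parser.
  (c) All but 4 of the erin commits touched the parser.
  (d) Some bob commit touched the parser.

1

(a) dave: |A| = 7, |A ∩ B| = 3; needs |A ∩ B| < |A ∖ B| — true.
(b) alice: |A| = 6, |A ∩ B| = 3; needs |A ∩ B| < |A ∖ B| — false.
(c) erin: |A| = 7, |A ∩ B| = 4; needs |A ∖ B| = 4 — false.
(d) bob: |A| = 9, |A ∩ B| = 0; needs A ∩ B ≠ ∅ (|A ∩ B| ≥ 1) — false.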